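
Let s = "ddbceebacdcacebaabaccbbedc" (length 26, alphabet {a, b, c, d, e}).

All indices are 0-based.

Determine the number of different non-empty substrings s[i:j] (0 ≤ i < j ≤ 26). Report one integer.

rank | idx | suffix
   0 |  15 | aabaccbbedc
   1 |  16 | abaccbbedc
   2 |  18 | accbbedc
   3 |   7 | acdcacebaabaccbbedc
   4 |  11 | acebaabaccbbedc
   5 |  14 | baabaccbbedc
   6 |  17 | baccbbedc
   7 |   6 | bacdcacebaabaccbbedc
   8 |  21 | bbedc
   9 |   2 | bceebacdcacebaabaccbbedc
  10 |  22 | bedc
  11 |  25 | c
  12 |  10 | cacebaabaccbbedc
  13 |  20 | cbbedc
  14 |  19 | ccbbedc
  15 |   8 | cdcacebaabaccbbedc
  16 |  12 | cebaabaccbbedc
  17 |   3 | ceebacdcacebaabaccbbedc
  18 |   1 | dbceebacdcacebaabaccbbedc
  19 |  24 | dc
  20 |   9 | dcacebaabaccbbedc
  21 |   0 | ddbceebacdcacebaabaccbbedc
  22 |  13 | ebaabaccbbedc
  23 |   5 | ebacdcacebaabaccbbedc
  24 |  23 | edc
  25 |   4 | eebacdcacebaabaccbbedc

SA = [15, 16, 18, 7, 11, 14, 17, 6, 21, 2, 22, 25, 10, 20, 19, 8, 12, 3, 1, 24, 9, 0, 13, 5, 23, 4]
i: (SA[i-1],SA[i]) lcp shared
  1: (15,16) 1 'a'
  2: (16,18) 1 'a'
  3: (18,7) 2 'ac'
  4: (7,11) 2 'ac'
  5: (11,14) 0 ''
  6: (14,17) 2 'ba'
  7: (17,6) 3 'bac'
  8: (6,21) 1 'b'
  9: (21,2) 1 'b'
  10: (2,22) 1 'b'
  11: (22,25) 0 ''
  12: (25,10) 1 'c'
  13: (10,20) 1 'c'
  14: (20,19) 1 'c'
  15: (19,8) 1 'c'
  16: (8,12) 1 'c'
  17: (12,3) 2 'ce'
  18: (3,1) 0 ''
  19: (1,24) 1 'd'
  20: (24,9) 2 'dc'
  21: (9,0) 1 'd'
  22: (0,13) 0 ''
  23: (13,5) 3 'eba'
  24: (5,23) 1 'e'
  25: (23,4) 1 'e'

n(n+1)/2 = 26·27/2 = 351
Σ LCP = 0 + 1 + 1 + 2 + 2 + 0 + 2 + 3 + 1 + 1 + 1 + 0 + 1 + 1 + 1 + 1 + 1 + 2 + 0 + 1 + 2 + 1 + 0 + 3 + 1 + 1 = 30
distinct = 351 − 30 = 321

321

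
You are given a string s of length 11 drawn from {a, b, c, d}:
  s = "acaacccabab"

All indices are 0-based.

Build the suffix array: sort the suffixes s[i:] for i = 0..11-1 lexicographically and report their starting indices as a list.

sorted suffixes:
  #0 SA[0]=2  'aacccabab'
  #1 SA[1]=9  'ab'
  #2 SA[2]=7  'abab'
  #3 SA[3]=0  'acaacccabab'
  #4 SA[4]=3  'acccabab'
  #5 SA[5]=10  'b'
  #6 SA[6]=8  'bab'
  #7 SA[7]=1  'caacccabab'
  #8 SA[8]=6  'cabab'
  #9 SA[9]=5  'ccabab'
  #10 SA[10]=4  'cccabab'

[2, 9, 7, 0, 3, 10, 8, 1, 6, 5, 4]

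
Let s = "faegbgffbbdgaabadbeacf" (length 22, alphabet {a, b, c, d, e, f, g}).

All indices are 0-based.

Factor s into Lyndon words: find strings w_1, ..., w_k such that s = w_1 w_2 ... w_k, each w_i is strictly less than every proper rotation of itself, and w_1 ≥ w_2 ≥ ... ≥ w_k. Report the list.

emit factor 1: 'f' (i=0, period=1)
emit factor 2: 'aegbgffbbdg' (i=1, period=11)
emit factor 3: 'aabadbeacf' (i=12, period=10)

["f", "aegbgffbbdg", "aabadbeacf"]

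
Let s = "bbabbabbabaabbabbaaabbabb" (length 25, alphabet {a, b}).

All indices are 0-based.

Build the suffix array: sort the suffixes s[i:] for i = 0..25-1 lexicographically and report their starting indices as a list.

[17, 18, 10, 8, 22, 14, 5, 19, 11, 2, 24, 16, 9, 7, 21, 13, 4, 1, 23, 15, 6, 20, 12, 3, 0]

rank | idx | suffix
   0 |  17 | aaabbabb
   1 |  18 | aabbabb
   2 |  10 | aabbabbaaabbabb
   3 |   8 | abaabbabbaaabbabb
   4 |  22 | abb
   5 |  14 | abbaaabbabb
   6 |   5 | abbabaabbabbaaabbabb
   7 |  19 | abbabb
   8 |  11 | abbabbaaabbabb
   9 |   2 | abbabbabaabbabbaaabbabb
  10 |  24 | b
  11 |  16 | baaabbabb
  12 |   9 | baabbabbaaabbabb
  13 |   7 | babaabbabbaaabbabb
  14 |  21 | babb
  15 |  13 | babbaaabbabb
  16 |   4 | babbabaabbabbaaabbabb
  17 |   1 | babbabbabaabbabbaaabbabb
  18 |  23 | bb
  19 |  15 | bbaaabbabb
  20 |   6 | bbabaabbabbaaabbabb
  21 |  20 | bbabb
  22 |  12 | bbabbaaabbabb
  23 |   3 | bbabbabaabbabbaaabbabb
  24 |   0 | bbabbabbabaabbabbaaabbabb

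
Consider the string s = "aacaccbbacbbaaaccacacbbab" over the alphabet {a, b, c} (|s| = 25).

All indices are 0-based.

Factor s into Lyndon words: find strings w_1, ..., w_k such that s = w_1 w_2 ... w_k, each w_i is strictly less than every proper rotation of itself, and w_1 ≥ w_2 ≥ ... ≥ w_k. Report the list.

["aacaccbbacbb", "aaaccacacbbab"]

emit factor 1: 'aacaccbbacbb' (i=0, period=12)
emit factor 2: 'aaaccacacbbab' (i=12, period=13)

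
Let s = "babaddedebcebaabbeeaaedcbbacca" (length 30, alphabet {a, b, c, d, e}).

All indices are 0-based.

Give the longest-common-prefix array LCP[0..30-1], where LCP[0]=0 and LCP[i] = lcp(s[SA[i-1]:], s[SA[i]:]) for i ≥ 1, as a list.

[0, 1, 2, 1, 2, 1, 1, 1, 0, 2, 2, 2, 1, 2, 1, 1, 0, 1, 1, 1, 0, 1, 1, 2, 0, 1, 2, 1, 2, 1]

rank | idx | suffix
   0 |  29 | a
   1 |  13 | aabbeeaaedcbbacca
   2 |  19 | aaedcbbacca
   3 |   1 | abaddedebcebaabbeeaaedcbbacca
   4 |  14 | abbeeaaedcbbacca
   5 |  26 | acca
   6 |   3 | addedebcebaabbeeaaedcbbacca
   7 |  20 | aedcbbacca
   8 |  12 | baabbeeaaedcbbacca
   9 |   0 | babaddedebcebaabbeeaaedcbbacca
  10 |  25 | bacca
  11 |   2 | baddedebcebaabbeeaaedcbbacca
  12 |  24 | bbacca
  13 |  15 | bbeeaaedcbbacca
  14 |   9 | bcebaabbeeaaedcbbacca
  15 |  16 | beeaaedcbbacca
  16 |  28 | ca
  17 |  23 | cbbacca
  18 |  27 | cca
  19 |  10 | cebaabbeeaaedcbbacca
  20 |  22 | dcbbacca
  21 |   4 | ddedebcebaabbeeaaedcbbacca
  22 |   7 | debcebaabbeeaaedcbbacca
  23 |   5 | dedebcebaabbeeaaedcbbacca
  24 |  18 | eaaedcbbacca
  25 |  11 | ebaabbeeaaedcbbacca
  26 |   8 | ebcebaabbeeaaedcbbacca
  27 |  21 | edcbbacca
  28 |   6 | edebcebaabbeeaaedcbbacca
  29 |  17 | eeaaedcbbacca

SA = [29, 13, 19, 1, 14, 26, 3, 20, 12, 0, 25, 2, 24, 15, 9, 16, 28, 23, 27, 10, 22, 4, 7, 5, 18, 11, 8, 21, 6, 17]
[i] adj suffixes → lcp
  [1] 29/13 → 1 ('a')
  [2] 13/19 → 2 ('aa')
  [3] 19/1 → 1 ('a')
  [4] 1/14 → 2 ('ab')
  [5] 14/26 → 1 ('a')
  [6] 26/3 → 1 ('a')
  [7] 3/20 → 1 ('a')
  [8] 20/12 → 0 ('')
  [9] 12/0 → 2 ('ba')
  [10] 0/25 → 2 ('ba')
  [11] 25/2 → 2 ('ba')
  [12] 2/24 → 1 ('b')
  [13] 24/15 → 2 ('bb')
  [14] 15/9 → 1 ('b')
  [15] 9/16 → 1 ('b')
  [16] 16/28 → 0 ('')
  [17] 28/23 → 1 ('c')
  [18] 23/27 → 1 ('c')
  [19] 27/10 → 1 ('c')
  [20] 10/22 → 0 ('')
  [21] 22/4 → 1 ('d')
  [22] 4/7 → 1 ('d')
  [23] 7/5 → 2 ('de')
  [24] 5/18 → 0 ('')
  [25] 18/11 → 1 ('e')
  [26] 11/8 → 2 ('eb')
  [27] 8/21 → 1 ('e')
  [28] 21/6 → 2 ('ed')
  [29] 6/17 → 1 ('e')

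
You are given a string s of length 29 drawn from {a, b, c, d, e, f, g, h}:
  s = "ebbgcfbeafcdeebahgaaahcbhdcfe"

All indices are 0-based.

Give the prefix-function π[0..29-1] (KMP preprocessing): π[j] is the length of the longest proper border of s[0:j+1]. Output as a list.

[0, 0, 0, 0, 0, 0, 0, 1, 0, 0, 0, 0, 1, 1, 2, 0, 0, 0, 0, 0, 0, 0, 0, 0, 0, 0, 0, 0, 1]

π[0] = 0
j=1 s[j]='b': π[1]=0 (border '')
j=2 s[j]='b': π[2]=0 (border '')
j=3 s[j]='g': π[3]=0 (border '')
j=4 s[j]='c': π[4]=0 (border '')
j=5 s[j]='f': π[5]=0 (border '')
j=6 s[j]='b': π[6]=0 (border '')
j=7 s[j]='e': π[7]=1 (border 'e')
j=8 s[j]='a': k: 1→0; π[8]=0 (border '')
j=9 s[j]='f': π[9]=0 (border '')
j=10 s[j]='c': π[10]=0 (border '')
j=11 s[j]='d': π[11]=0 (border '')
j=12 s[j]='e': π[12]=1 (border 'e')
j=13 s[j]='e': k: 1→0; π[13]=1 (border 'e')
j=14 s[j]='b': π[14]=2 (border 'eb')
j=15 s[j]='a': k: 2→0; π[15]=0 (border '')
j=16 s[j]='h': π[16]=0 (border '')
j=17 s[j]='g': π[17]=0 (border '')
j=18 s[j]='a': π[18]=0 (border '')
j=19 s[j]='a': π[19]=0 (border '')
j=20 s[j]='a': π[20]=0 (border '')
j=21 s[j]='h': π[21]=0 (border '')
j=22 s[j]='c': π[22]=0 (border '')
j=23 s[j]='b': π[23]=0 (border '')
j=24 s[j]='h': π[24]=0 (border '')
j=25 s[j]='d': π[25]=0 (border '')
j=26 s[j]='c': π[26]=0 (border '')
j=27 s[j]='f': π[27]=0 (border '')
j=28 s[j]='e': π[28]=1 (border 'e')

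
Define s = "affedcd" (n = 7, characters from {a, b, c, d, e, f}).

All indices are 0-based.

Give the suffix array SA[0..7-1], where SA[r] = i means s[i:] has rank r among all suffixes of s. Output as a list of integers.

rank | idx | suffix
   0 |   0 | affedcd
   1 |   5 | cd
   2 |   6 | d
   3 |   4 | dcd
   4 |   3 | edcd
   5 |   2 | fedcd
   6 |   1 | ffedcd

[0, 5, 6, 4, 3, 2, 1]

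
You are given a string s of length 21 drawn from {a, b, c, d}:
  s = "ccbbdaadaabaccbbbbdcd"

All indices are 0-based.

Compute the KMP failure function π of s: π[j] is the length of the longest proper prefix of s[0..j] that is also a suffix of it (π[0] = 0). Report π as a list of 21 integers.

π[0] = 0
j=1 s[j]='c': π[1]=1 (border 'c')
j=2 s[j]='b': k: 1→0; π[2]=0 (border '')
j=3 s[j]='b': π[3]=0 (border '')
j=4 s[j]='d': π[4]=0 (border '')
j=5 s[j]='a': π[5]=0 (border '')
j=6 s[j]='a': π[6]=0 (border '')
j=7 s[j]='d': π[7]=0 (border '')
j=8 s[j]='a': π[8]=0 (border '')
j=9 s[j]='a': π[9]=0 (border '')
j=10 s[j]='b': π[10]=0 (border '')
j=11 s[j]='a': π[11]=0 (border '')
j=12 s[j]='c': π[12]=1 (border 'c')
j=13 s[j]='c': π[13]=2 (border 'cc')
j=14 s[j]='b': π[14]=3 (border 'ccb')
j=15 s[j]='b': π[15]=4 (border 'ccbb')
j=16 s[j]='b': k: 4→0; π[16]=0 (border '')
j=17 s[j]='b': π[17]=0 (border '')
j=18 s[j]='d': π[18]=0 (border '')
j=19 s[j]='c': π[19]=1 (border 'c')
j=20 s[j]='d': k: 1→0; π[20]=0 (border '')

[0, 1, 0, 0, 0, 0, 0, 0, 0, 0, 0, 0, 1, 2, 3, 4, 0, 0, 0, 1, 0]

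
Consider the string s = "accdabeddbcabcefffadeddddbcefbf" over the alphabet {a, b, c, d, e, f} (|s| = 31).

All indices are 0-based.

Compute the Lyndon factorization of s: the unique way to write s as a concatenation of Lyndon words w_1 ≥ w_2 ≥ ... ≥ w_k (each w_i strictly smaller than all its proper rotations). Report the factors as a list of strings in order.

emit factor 1: 'accd' (i=0, period=4)
emit factor 2: 'abeddbc' (i=4, period=7)
emit factor 3: 'abcefffadeddddbcefbf' (i=11, period=20)

["accd", "abeddbc", "abcefffadeddddbcefbf"]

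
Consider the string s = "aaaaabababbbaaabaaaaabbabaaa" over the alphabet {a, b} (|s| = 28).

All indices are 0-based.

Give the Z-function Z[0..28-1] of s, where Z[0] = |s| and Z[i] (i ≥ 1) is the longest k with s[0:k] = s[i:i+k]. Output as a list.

[28, 4, 3, 2, 1, 0, 1, 0, 1, 0, 0, 0, 3, 2, 1, 0, 6, 4, 3, 2, 1, 0, 0, 1, 0, 3, 2, 1]

Z[0]=28
i=1: fresh scan; Z[1]=4 grow→box=[1,5)
i=2: min(r-i=3, Z[1]=4)=3; Z[2]=3
i=3: min(r-i=2, Z[2]=3)=2; Z[3]=2
i=4: min(r-i=1, Z[3]=2)=1; Z[4]=1
i=5: fresh scan; Z[5]=0
i=6: fresh scan; Z[6]=1 grow→box=[6,7)
i=7: fresh scan; Z[7]=0
i=8: fresh scan; Z[8]=1 grow→box=[8,9)
i=9: fresh scan; Z[9]=0
i=10: fresh scan; Z[10]=0
i=11: fresh scan; Z[11]=0
i=12: fresh scan; Z[12]=3 grow→box=[12,15)
i=13: min(r-i=2, Z[1]=4)=2; Z[13]=2
i=14: min(r-i=1, Z[2]=3)=1; Z[14]=1
i=15: fresh scan; Z[15]=0
i=16: fresh scan; Z[16]=6 grow→box=[16,22)
i=17: min(r-i=5, Z[1]=4)=4; Z[17]=4
i=18: min(r-i=4, Z[2]=3)=3; Z[18]=3
i=19: min(r-i=3, Z[3]=2)=2; Z[19]=2
i=20: min(r-i=2, Z[4]=1)=1; Z[20]=1
i=21: min(r-i=1, Z[5]=0)=0; Z[21]=0
i=22: fresh scan; Z[22]=0
i=23: fresh scan; Z[23]=1 grow→box=[23,24)
i=24: fresh scan; Z[24]=0
i=25: fresh scan; Z[25]=3 grow→box=[25,28)
i=26: min(r-i=2, Z[1]=4)=2; Z[26]=2
i=27: min(r-i=1, Z[2]=3)=1; Z[27]=1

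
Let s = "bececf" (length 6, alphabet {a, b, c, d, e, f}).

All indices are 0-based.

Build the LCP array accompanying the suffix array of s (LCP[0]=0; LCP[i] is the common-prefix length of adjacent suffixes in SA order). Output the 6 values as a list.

[0, 0, 1, 0, 2, 0]

sorted suffixes:
  #0 SA[0]=0  'bececf'
  #1 SA[1]=2  'cecf'
  #2 SA[2]=4  'cf'
  #3 SA[3]=1  'ececf'
  #4 SA[4]=3  'ecf'
  #5 SA[5]=5  'f'

SA = [0, 2, 4, 1, 3, 5]
i: (SA[i-1],SA[i]) lcp shared
  1: (0,2) 0 ''
  2: (2,4) 1 'c'
  3: (4,1) 0 ''
  4: (1,3) 2 'ec'
  5: (3,5) 0 ''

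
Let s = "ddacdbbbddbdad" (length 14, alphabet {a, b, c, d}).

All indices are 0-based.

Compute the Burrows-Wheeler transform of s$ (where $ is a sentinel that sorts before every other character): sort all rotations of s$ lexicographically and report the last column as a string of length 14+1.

rank  rotation         last
    0  $ddacdbbbddbdad  d
    1  acdbbbddbdad$dd  d
    2  ad$ddacdbbbddbd  d
    3  bbbddbdad$ddacd  d
    4  bbddbdad$ddacdb  b
    5  bdad$ddacdbbbdd  d
    6  bddbdad$ddacdbb  b
    7  cdbbbddbdad$dda  a
    8  d$ddacdbbbddbda  a
    9  dacdbbbddbdad$d  d
   10  dad$ddacdbbbddb  b
   11  dbbbddbdad$ddac  c
   12  dbdad$ddacdbbbd  d
   13  ddacdbbbddbdad$  $
   14  ddbdad$ddacdbbb  b

ddddbdbaadbcd$b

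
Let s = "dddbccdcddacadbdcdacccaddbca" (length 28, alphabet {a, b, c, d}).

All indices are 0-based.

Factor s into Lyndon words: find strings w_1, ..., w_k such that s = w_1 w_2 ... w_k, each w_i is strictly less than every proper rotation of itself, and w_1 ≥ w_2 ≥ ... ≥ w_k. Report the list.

emit factor 1: 'd' (i=0, period=1)
emit factor 2: 'd' (i=1, period=1)
emit factor 3: 'd' (i=2, period=1)
emit factor 4: 'bccdcdd' (i=3, period=7)
emit factor 5: 'acadbdcdacccaddbc' (i=10, period=17)
emit factor 6: 'a' (i=27, period=1)

["d", "d", "d", "bccdcdd", "acadbdcdacccaddbc", "a"]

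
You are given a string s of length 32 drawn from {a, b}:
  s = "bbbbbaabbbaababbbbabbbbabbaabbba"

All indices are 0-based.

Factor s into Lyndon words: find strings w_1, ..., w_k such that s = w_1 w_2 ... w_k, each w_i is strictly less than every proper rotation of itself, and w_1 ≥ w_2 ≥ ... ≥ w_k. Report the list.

["b", "b", "b", "b", "b", "aabbb", "aababbbbabbbbabbaabbb", "a"]

emit factor 1: 'b' (i=0, period=1)
emit factor 2: 'b' (i=1, period=1)
emit factor 3: 'b' (i=2, period=1)
emit factor 4: 'b' (i=3, period=1)
emit factor 5: 'b' (i=4, period=1)
emit factor 6: 'aabbb' (i=5, period=5)
emit factor 7: 'aababbbbabbbbabbaabbb' (i=10, period=21)
emit factor 8: 'a' (i=31, period=1)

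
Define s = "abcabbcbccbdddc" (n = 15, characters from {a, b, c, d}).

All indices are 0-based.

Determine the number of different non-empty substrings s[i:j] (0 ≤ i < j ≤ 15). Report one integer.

104

rank→(start, suffix):
  0 → (3, 'abbcbccbdddc')
  1 → (0, 'abcabbcbccbdddc')
  2 → (4, 'bbcbccbdddc')
  3 → (1, 'bcabbcbccbdddc')
  4 → (5, 'bcbccbdddc')
  5 → (7, 'bccbdddc')
  6 → (10, 'bdddc')
  7 → (14, 'c')
  8 → (2, 'cabbcbccbdddc')
  9 → (6, 'cbccbdddc')
  10 → (9, 'cbdddc')
  11 → (8, 'ccbdddc')
  12 → (13, 'dc')
  13 → (12, 'ddc')
  14 → (11, 'dddc')

SA = [3, 0, 4, 1, 5, 7, 10, 14, 2, 6, 9, 8, 13, 12, 11]
[i] adj suffixes → lcp
  [1] 3/0 → 2 ('ab')
  [2] 0/4 → 0 ('')
  [3] 4/1 → 1 ('b')
  [4] 1/5 → 2 ('bc')
  [5] 5/7 → 2 ('bc')
  [6] 7/10 → 1 ('b')
  [7] 10/14 → 0 ('')
  [8] 14/2 → 1 ('c')
  [9] 2/6 → 1 ('c')
  [10] 6/9 → 2 ('cb')
  [11] 9/8 → 1 ('c')
  [12] 8/13 → 0 ('')
  [13] 13/12 → 1 ('d')
  [14] 12/11 → 2 ('dd')

n(n+1)/2 = 15·16/2 = 120
Σ LCP = 0 + 2 + 0 + 1 + 2 + 2 + 1 + 0 + 1 + 1 + 2 + 1 + 0 + 1 + 2 = 16
distinct = 120 − 16 = 104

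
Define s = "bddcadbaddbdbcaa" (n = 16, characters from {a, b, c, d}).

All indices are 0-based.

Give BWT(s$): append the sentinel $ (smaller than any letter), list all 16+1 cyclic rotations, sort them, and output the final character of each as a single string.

aaccbddd$bdabddab

rank  rotation           last
    0  $bddcadbaddbdbcaa  a
    1  a$bddcadbaddbdbca  a
    2  aa$bddcadbaddbdbc  c
    3  adbaddbdbcaa$bddc  c
    4  addbdbcaa$bddcadb  b
    5  baddbdbcaa$bddcad  d
    6  bcaa$bddcadbaddbd  d
    7  bdbcaa$bddcadbadd  d
    8  bddcadbaddbdbcaa$  $
    9  caa$bddcadbaddbdb  b
   10  cadbaddbdbcaa$bdd  d
   11  dbaddbdbcaa$bddca  a
   12  dbcaa$bddcadbaddb  b
   13  dbdbcaa$bddcadbad  d
   14  dcadbaddbdbcaa$bd  d
   15  ddbdbcaa$bddcadba  a
   16  ddcadbaddbdbcaa$b  b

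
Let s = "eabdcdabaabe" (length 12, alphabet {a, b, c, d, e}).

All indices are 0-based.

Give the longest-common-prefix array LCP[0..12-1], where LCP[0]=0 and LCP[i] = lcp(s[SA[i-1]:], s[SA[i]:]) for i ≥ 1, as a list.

rank→(start, suffix):
  0 → (8, 'aabe')
  1 → (6, 'abaabe')
  2 → (1, 'abdcdabaabe')
  3 → (9, 'abe')
  4 → (7, 'baabe')
  5 → (2, 'bdcdabaabe')
  6 → (10, 'be')
  7 → (4, 'cdabaabe')
  8 → (5, 'dabaabe')
  9 → (3, 'dcdabaabe')
  10 → (11, 'e')
  11 → (0, 'eabdcdabaabe')

SA = [8, 6, 1, 9, 7, 2, 10, 4, 5, 3, 11, 0]
i: (SA[i-1],SA[i]) lcp shared
  1: (8,6) 1 'a'
  2: (6,1) 2 'ab'
  3: (1,9) 2 'ab'
  4: (9,7) 0 ''
  5: (7,2) 1 'b'
  6: (2,10) 1 'b'
  7: (10,4) 0 ''
  8: (4,5) 0 ''
  9: (5,3) 1 'd'
  10: (3,11) 0 ''
  11: (11,0) 1 'e'

[0, 1, 2, 2, 0, 1, 1, 0, 0, 1, 0, 1]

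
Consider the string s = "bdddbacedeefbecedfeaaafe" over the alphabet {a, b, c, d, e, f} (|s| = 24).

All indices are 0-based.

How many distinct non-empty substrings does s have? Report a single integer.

rank | idx | suffix
   0 |  19 | aaafe
   1 |  20 | aafe
   2 |   5 | acedeefbecedfeaaafe
   3 |  21 | afe
   4 |   4 | bacedeefbecedfeaaafe
   5 |   0 | bdddbacedeefbecedfeaaafe
   6 |  12 | becedfeaaafe
   7 |   6 | cedeefbecedfeaaafe
   8 |  14 | cedfeaaafe
   9 |   3 | dbacedeefbecedfeaaafe
  10 |   2 | ddbacedeefbecedfeaaafe
  11 |   1 | dddbacedeefbecedfeaaafe
  12 |   8 | deefbecedfeaaafe
  13 |  16 | dfeaaafe
  14 |  23 | e
  15 |  18 | eaaafe
  16 |  13 | ecedfeaaafe
  17 |   7 | edeefbecedfeaaafe
  18 |  15 | edfeaaafe
  19 |   9 | eefbecedfeaaafe
  20 |  10 | efbecedfeaaafe
  21 |  11 | fbecedfeaaafe
  22 |  22 | fe
  23 |  17 | feaaafe

SA = [19, 20, 5, 21, 4, 0, 12, 6, 14, 3, 2, 1, 8, 16, 23, 18, 13, 7, 15, 9, 10, 11, 22, 17]
rank  pair      lcp
   1  s[19:],s[20:]  2  'aa'
   2  s[20:],s[5:]  1  'a'
   3  s[5:],s[21:]  1  'a'
   4  s[21:],s[4:]  0  ''
   5  s[4:],s[0:]  1  'b'
   6  s[0:],s[12:]  1  'b'
   7  s[12:],s[6:]  0  ''
   8  s[6:],s[14:]  3  'ced'
   9  s[14:],s[3:]  0  ''
  10  s[3:],s[2:]  1  'd'
  11  s[2:],s[1:]  2  'dd'
  12  s[1:],s[8:]  1  'd'
  13  s[8:],s[16:]  1  'd'
  14  s[16:],s[23:]  0  ''
  15  s[23:],s[18:]  1  'e'
  16  s[18:],s[13:]  1  'e'
  17  s[13:],s[7:]  1  'e'
  18  s[7:],s[15:]  2  'ed'
  19  s[15:],s[9:]  1  'e'
  20  s[9:],s[10:]  1  'e'
  21  s[10:],s[11:]  0  ''
  22  s[11:],s[22:]  1  'f'
  23  s[22:],s[17:]  2  'fe'

n(n+1)/2 = 24·25/2 = 300
Σ LCP = 0 + 2 + 1 + 1 + 0 + 1 + 1 + 0 + 3 + 0 + 1 + 2 + 1 + 1 + 0 + 1 + 1 + 1 + 2 + 1 + 1 + 0 + 1 + 2 = 24
distinct = 300 − 24 = 276

276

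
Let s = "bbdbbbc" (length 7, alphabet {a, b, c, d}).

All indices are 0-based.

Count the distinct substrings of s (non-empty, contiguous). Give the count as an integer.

22

sorted suffixes:
  #0 SA[0]=3  'bbbc'
  #1 SA[1]=4  'bbc'
  #2 SA[2]=0  'bbdbbbc'
  #3 SA[3]=5  'bc'
  #4 SA[4]=1  'bdbbbc'
  #5 SA[5]=6  'c'
  #6 SA[6]=2  'dbbbc'

SA = [3, 4, 0, 5, 1, 6, 2]
i: (SA[i-1],SA[i]) lcp shared
  1: (3,4) 2 'bb'
  2: (4,0) 2 'bb'
  3: (0,5) 1 'b'
  4: (5,1) 1 'b'
  5: (1,6) 0 ''
  6: (6,2) 0 ''

n(n+1)/2 = 7·8/2 = 28
Σ LCP = 0 + 2 + 2 + 1 + 1 + 0 + 0 = 6
distinct = 28 − 6 = 22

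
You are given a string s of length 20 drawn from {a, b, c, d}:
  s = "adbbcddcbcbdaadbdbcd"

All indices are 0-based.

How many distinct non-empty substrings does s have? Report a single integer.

sorted suffixes:
  #0 SA[0]=12  'aadbdbcd'
  #1 SA[1]=0  'adbbcddcbcbdaadbdbcd'
  #2 SA[2]=13  'adbdbcd'
  #3 SA[3]=2  'bbcddcbcbdaadbdbcd'
  #4 SA[4]=8  'bcbdaadbdbcd'
  #5 SA[5]=17  'bcd'
  #6 SA[6]=3  'bcddcbcbdaadbdbcd'
  #7 SA[7]=10  'bdaadbdbcd'
  #8 SA[8]=15  'bdbcd'
  #9 SA[9]=7  'cbcbdaadbdbcd'
  #10 SA[10]=9  'cbdaadbdbcd'
  #11 SA[11]=18  'cd'
  #12 SA[12]=4  'cddcbcbdaadbdbcd'
  #13 SA[13]=19  'd'
  #14 SA[14]=11  'daadbdbcd'
  #15 SA[15]=1  'dbbcddcbcbdaadbdbcd'
  #16 SA[16]=16  'dbcd'
  #17 SA[17]=14  'dbdbcd'
  #18 SA[18]=6  'dcbcbdaadbdbcd'
  #19 SA[19]=5  'ddcbcbdaadbdbcd'

SA = [12, 0, 13, 2, 8, 17, 3, 10, 15, 7, 9, 18, 4, 19, 11, 1, 16, 14, 6, 5]
rank  pair      lcp
   1  s[12:],s[0:]  1  'a'
   2  s[0:],s[13:]  3  'adb'
   3  s[13:],s[2:]  0  ''
   4  s[2:],s[8:]  1  'b'
   5  s[8:],s[17:]  2  'bc'
   6  s[17:],s[3:]  3  'bcd'
   7  s[3:],s[10:]  1  'b'
   8  s[10:],s[15:]  2  'bd'
   9  s[15:],s[7:]  0  ''
  10  s[7:],s[9:]  2  'cb'
  11  s[9:],s[18:]  1  'c'
  12  s[18:],s[4:]  2  'cd'
  13  s[4:],s[19:]  0  ''
  14  s[19:],s[11:]  1  'd'
  15  s[11:],s[1:]  1  'd'
  16  s[1:],s[16:]  2  'db'
  17  s[16:],s[14:]  2  'db'
  18  s[14:],s[6:]  1  'd'
  19  s[6:],s[5:]  1  'd'

n(n+1)/2 = 20·21/2 = 210
Σ LCP = 0 + 1 + 3 + 0 + 1 + 2 + 3 + 1 + 2 + 0 + 2 + 1 + 2 + 0 + 1 + 1 + 2 + 2 + 1 + 1 = 26
distinct = 210 − 26 = 184

184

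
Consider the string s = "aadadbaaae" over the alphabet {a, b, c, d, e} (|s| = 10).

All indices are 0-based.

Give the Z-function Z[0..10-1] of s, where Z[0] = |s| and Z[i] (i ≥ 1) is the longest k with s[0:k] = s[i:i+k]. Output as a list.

Z[0]=10
i=1: i≥r, start 0; Z[1]=1 grow→box=[1,2)
i=2: i≥r, start 0; Z[2]=0
i=3: i≥r, start 0; Z[3]=1 grow→box=[3,4)
i=4: i≥r, start 0; Z[4]=0
i=5: i≥r, start 0; Z[5]=0
i=6: i≥r, start 0; Z[6]=2 grow→box=[6,8)
i=7: min(r-i=1, Z[1]=1)=1; Z[7]=2 grow→box=[7,9)
i=8: min(r-i=1, Z[1]=1)=1; Z[8]=1
i=9: i≥r, start 0; Z[9]=0

[10, 1, 0, 1, 0, 0, 2, 2, 1, 0]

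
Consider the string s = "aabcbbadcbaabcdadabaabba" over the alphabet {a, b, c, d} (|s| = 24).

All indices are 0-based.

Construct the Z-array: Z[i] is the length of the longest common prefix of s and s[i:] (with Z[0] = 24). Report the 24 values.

[24, 1, 0, 0, 0, 0, 1, 0, 0, 0, 4, 1, 0, 0, 0, 1, 0, 1, 0, 3, 1, 0, 0, 1]

Z[0]=24
i=1: fresh scan; Z[1]=1 grow→box=[1,2)
i=2: fresh scan; Z[2]=0
i=3: fresh scan; Z[3]=0
i=4: fresh scan; Z[4]=0
i=5: fresh scan; Z[5]=0
i=6: fresh scan; Z[6]=1 grow→box=[6,7)
i=7: fresh scan; Z[7]=0
i=8: fresh scan; Z[8]=0
i=9: fresh scan; Z[9]=0
i=10: fresh scan; Z[10]=4 grow→box=[10,14)
i=11: min(r-i=3, Z[1]=1)=1; Z[11]=1
i=12: min(r-i=2, Z[2]=0)=0; Z[12]=0
i=13: min(r-i=1, Z[3]=0)=0; Z[13]=0
i=14: fresh scan; Z[14]=0
i=15: fresh scan; Z[15]=1 grow→box=[15,16)
i=16: fresh scan; Z[16]=0
i=17: fresh scan; Z[17]=1 grow→box=[17,18)
i=18: fresh scan; Z[18]=0
i=19: fresh scan; Z[19]=3 grow→box=[19,22)
i=20: min(r-i=2, Z[1]=1)=1; Z[20]=1
i=21: min(r-i=1, Z[2]=0)=0; Z[21]=0
i=22: fresh scan; Z[22]=0
i=23: fresh scan; Z[23]=1 grow→box=[23,24)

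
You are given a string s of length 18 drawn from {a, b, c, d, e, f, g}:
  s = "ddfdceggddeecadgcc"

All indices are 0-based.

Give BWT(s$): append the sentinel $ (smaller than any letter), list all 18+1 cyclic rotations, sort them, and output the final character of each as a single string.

rank  rotation             last
    0  $ddfdceggddeecadgcc  c
    1  adgcc$ddfdceggddeec  c
    2  c$ddfdceggddeecadgc  c
    3  cadgcc$ddfdceggddee  e
    4  cc$ddfdceggddeecadg  g
    5  ceggddeecadgcc$ddfd  d
    6  dceggddeecadgcc$ddf  f
    7  ddeecadgcc$ddfdcegg  g
    8  ddfdceggddeecadgcc$  $
    9  deecadgcc$ddfdceggd  d
   10  dfdceggddeecadgcc$d  d
   11  dgcc$ddfdceggddeeca  a
   12  ecadgcc$ddfdceggdde  e
   13  eecadgcc$ddfdceggdd  d
   14  eggddeecadgcc$ddfdc  c
   15  fdceggddeecadgcc$dd  d
   16  gcc$ddfdceggddeecad  d
   17  gddeecadgcc$ddfdceg  g
   18  ggddeecadgcc$ddfdce  e

cccegdfg$ddaedcddge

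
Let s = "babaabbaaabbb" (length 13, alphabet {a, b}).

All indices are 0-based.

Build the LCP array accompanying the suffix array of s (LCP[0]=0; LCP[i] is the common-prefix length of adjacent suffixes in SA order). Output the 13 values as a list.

[0, 2, 4, 1, 2, 3, 0, 1, 3, 2, 1, 2, 2]

rank | idx | suffix
   0 |   7 | aaabbb
   1 |   3 | aabbaaabbb
   2 |   8 | aabbb
   3 |   1 | abaabbaaabbb
   4 |   4 | abbaaabbb
   5 |   9 | abbb
   6 |  12 | b
   7 |   6 | baaabbb
   8 |   2 | baabbaaabbb
   9 |   0 | babaabbaaabbb
  10 |  11 | bb
  11 |   5 | bbaaabbb
  12 |  10 | bbb

SA = [7, 3, 8, 1, 4, 9, 12, 6, 2, 0, 11, 5, 10]
i: (SA[i-1],SA[i]) lcp shared
  1: (7,3) 2 'aa'
  2: (3,8) 4 'aabb'
  3: (8,1) 1 'a'
  4: (1,4) 2 'ab'
  5: (4,9) 3 'abb'
  6: (9,12) 0 ''
  7: (12,6) 1 'b'
  8: (6,2) 3 'baa'
  9: (2,0) 2 'ba'
  10: (0,11) 1 'b'
  11: (11,5) 2 'bb'
  12: (5,10) 2 'bb'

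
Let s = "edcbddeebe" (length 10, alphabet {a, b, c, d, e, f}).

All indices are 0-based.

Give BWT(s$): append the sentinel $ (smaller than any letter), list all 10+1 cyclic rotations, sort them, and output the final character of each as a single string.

rank  rotation     last
    0  $edcbddeebe  e
    1  bddeebe$edc  c
    2  be$edcbddee  e
    3  cbddeebe$ed  d
    4  dcbddeebe$e  e
    5  ddeebe$edcb  b
    6  deebe$edcbd  d
    7  e$edcbddeeb  b
    8  ebe$edcbdde  e
    9  edcbddeebe$  $
   10  eebe$edcbdd  d

ecedebdbe$d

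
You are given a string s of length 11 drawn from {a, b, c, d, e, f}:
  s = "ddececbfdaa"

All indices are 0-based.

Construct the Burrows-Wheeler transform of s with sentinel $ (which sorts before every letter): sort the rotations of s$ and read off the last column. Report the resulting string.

rank  rotation      last
    0  $ddececbfdaa  a
    1  a$ddececbfda  a
    2  aa$ddececbfd  d
    3  bfdaa$ddecec  c
    4  cbfdaa$ddece  e
    5  cecbfdaa$dde  e
    6  daa$ddececbf  f
    7  ddececbfdaa$  $
    8  dececbfdaa$d  d
    9  ecbfdaa$ddec  c
   10  ececbfdaa$dd  d
   11  fdaa$ddececb  b

aadceef$dcdb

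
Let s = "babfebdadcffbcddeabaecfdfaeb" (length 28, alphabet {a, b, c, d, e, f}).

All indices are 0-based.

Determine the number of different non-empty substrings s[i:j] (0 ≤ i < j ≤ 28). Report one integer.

rank→(start, suffix):
  0 → (17, 'abaecfdfaeb')
  1 → (1, 'abfebdadcffbcddeabaecfdfaeb')
  2 → (7, 'adcffbcddeabaecfdfaeb')
  3 → (25, 'aeb')
  4 → (19, 'aecfdfaeb')
  5 → (27, 'b')
  6 → (0, 'babfebdadcffbcddeabaecfdfaeb')
  7 → (18, 'baecfdfaeb')
  8 → (12, 'bcddeabaecfdfaeb')
  9 → (5, 'bdadcffbcddeabaecfdfaeb')
  10 → (2, 'bfebdadcffbcddeabaecfdfaeb')
  11 → (13, 'cddeabaecfdfaeb')
  12 → (21, 'cfdfaeb')
  13 → (9, 'cffbcddeabaecfdfaeb')
  14 → (6, 'dadcffbcddeabaecfdfaeb')
  15 → (8, 'dcffbcddeabaecfdfaeb')
  16 → (14, 'ddeabaecfdfaeb')
  17 → (15, 'deabaecfdfaeb')
  18 → (23, 'dfaeb')
  19 → (16, 'eabaecfdfaeb')
  20 → (26, 'eb')
  21 → (4, 'ebdadcffbcddeabaecfdfaeb')
  22 → (20, 'ecfdfaeb')
  23 → (24, 'faeb')
  24 → (11, 'fbcddeabaecfdfaeb')
  25 → (22, 'fdfaeb')
  26 → (3, 'febdadcffbcddeabaecfdfaeb')
  27 → (10, 'ffbcddeabaecfdfaeb')

SA = [17, 1, 7, 25, 19, 27, 0, 18, 12, 5, 2, 13, 21, 9, 6, 8, 14, 15, 23, 16, 26, 4, 20, 24, 11, 22, 3, 10]
rank  pair      lcp
   1  s[17:],s[1:]  2  'ab'
   2  s[1:],s[7:]  1  'a'
   3  s[7:],s[25:]  1  'a'
   4  s[25:],s[19:]  2  'ae'
   5  s[19:],s[27:]  0  ''
   6  s[27:],s[0:]  1  'b'
   7  s[0:],s[18:]  2  'ba'
   8  s[18:],s[12:]  1  'b'
   9  s[12:],s[5:]  1  'b'
  10  s[5:],s[2:]  1  'b'
  11  s[2:],s[13:]  0  ''
  12  s[13:],s[21:]  1  'c'
  13  s[21:],s[9:]  2  'cf'
  14  s[9:],s[6:]  0  ''
  15  s[6:],s[8:]  1  'd'
  16  s[8:],s[14:]  1  'd'
  17  s[14:],s[15:]  1  'd'
  18  s[15:],s[23:]  1  'd'
  19  s[23:],s[16:]  0  ''
  20  s[16:],s[26:]  1  'e'
  21  s[26:],s[4:]  2  'eb'
  22  s[4:],s[20:]  1  'e'
  23  s[20:],s[24:]  0  ''
  24  s[24:],s[11:]  1  'f'
  25  s[11:],s[22:]  1  'f'
  26  s[22:],s[3:]  1  'f'
  27  s[3:],s[10:]  1  'f'

n(n+1)/2 = 28·29/2 = 406
Σ LCP = 0 + 2 + 1 + 1 + 2 + 0 + 1 + 2 + 1 + 1 + 1 + 0 + 1 + 2 + 0 + 1 + 1 + 1 + 1 + 0 + 1 + 2 + 1 + 0 + 1 + 1 + 1 + 1 = 27
distinct = 406 − 27 = 379

379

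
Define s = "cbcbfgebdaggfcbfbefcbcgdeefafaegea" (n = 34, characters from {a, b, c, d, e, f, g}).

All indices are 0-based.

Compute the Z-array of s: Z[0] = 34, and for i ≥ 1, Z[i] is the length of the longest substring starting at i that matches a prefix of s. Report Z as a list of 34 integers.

[34, 0, 2, 0, 0, 0, 0, 0, 0, 0, 0, 0, 0, 2, 0, 0, 0, 0, 0, 3, 0, 1, 0, 0, 0, 0, 0, 0, 0, 0, 0, 0, 0, 0]

Z[0]=34
i=1: outside box; Z[1]=0
i=2: outside box; Z[2]=2 grow→box=[2,4)
i=3: min(r-i=1, Z[1]=0)=0; Z[3]=0
i=4: outside box; Z[4]=0
i=5: outside box; Z[5]=0
i=6: outside box; Z[6]=0
i=7: outside box; Z[7]=0
i=8: outside box; Z[8]=0
i=9: outside box; Z[9]=0
i=10: outside box; Z[10]=0
i=11: outside box; Z[11]=0
i=12: outside box; Z[12]=0
i=13: outside box; Z[13]=2 grow→box=[13,15)
i=14: min(r-i=1, Z[1]=0)=0; Z[14]=0
i=15: outside box; Z[15]=0
i=16: outside box; Z[16]=0
i=17: outside box; Z[17]=0
i=18: outside box; Z[18]=0
i=19: outside box; Z[19]=3 grow→box=[19,22)
i=20: min(r-i=2, Z[1]=0)=0; Z[20]=0
i=21: min(r-i=1, Z[2]=2)=1; Z[21]=1
i=22: outside box; Z[22]=0
i=23: outside box; Z[23]=0
i=24: outside box; Z[24]=0
i=25: outside box; Z[25]=0
i=26: outside box; Z[26]=0
i=27: outside box; Z[27]=0
i=28: outside box; Z[28]=0
i=29: outside box; Z[29]=0
i=30: outside box; Z[30]=0
i=31: outside box; Z[31]=0
i=32: outside box; Z[32]=0
i=33: outside box; Z[33]=0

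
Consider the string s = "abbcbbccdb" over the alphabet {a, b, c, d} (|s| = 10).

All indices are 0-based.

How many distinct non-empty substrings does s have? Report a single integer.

46

sorted suffixes:
  #0 SA[0]=0  'abbcbbccdb'
  #1 SA[1]=9  'b'
  #2 SA[2]=1  'bbcbbccdb'
  #3 SA[3]=4  'bbccdb'
  #4 SA[4]=2  'bcbbccdb'
  #5 SA[5]=5  'bccdb'
  #6 SA[6]=3  'cbbccdb'
  #7 SA[7]=6  'ccdb'
  #8 SA[8]=7  'cdb'
  #9 SA[9]=8  'db'

SA = [0, 9, 1, 4, 2, 5, 3, 6, 7, 8]
[i] adj suffixes → lcp
  [1] 0/9 → 0 ('')
  [2] 9/1 → 1 ('b')
  [3] 1/4 → 3 ('bbc')
  [4] 4/2 → 1 ('b')
  [5] 2/5 → 2 ('bc')
  [6] 5/3 → 0 ('')
  [7] 3/6 → 1 ('c')
  [8] 6/7 → 1 ('c')
  [9] 7/8 → 0 ('')

n(n+1)/2 = 10·11/2 = 55
Σ LCP = 0 + 0 + 1 + 3 + 1 + 2 + 0 + 1 + 1 + 0 = 9
distinct = 55 − 9 = 46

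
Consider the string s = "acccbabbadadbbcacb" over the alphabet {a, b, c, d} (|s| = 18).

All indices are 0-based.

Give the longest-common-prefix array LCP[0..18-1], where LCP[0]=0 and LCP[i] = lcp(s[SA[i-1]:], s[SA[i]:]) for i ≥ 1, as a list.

rank | idx | suffix
   0 |   5 | abbadadbbcacb
   1 |  15 | acb
   2 |   0 | acccbabbadadbbcacb
   3 |   8 | adadbbcacb
   4 |  10 | adbbcacb
   5 |  17 | b
   6 |   4 | babbadadbbcacb
   7 |   7 | badadbbcacb
   8 |   6 | bbadadbbcacb
   9 |  12 | bbcacb
  10 |  13 | bcacb
  11 |  14 | cacb
  12 |  16 | cb
  13 |   3 | cbabbadadbbcacb
  14 |   2 | ccbabbadadbbcacb
  15 |   1 | cccbabbadadbbcacb
  16 |   9 | dadbbcacb
  17 |  11 | dbbcacb

SA = [5, 15, 0, 8, 10, 17, 4, 7, 6, 12, 13, 14, 16, 3, 2, 1, 9, 11]
i: (SA[i-1],SA[i]) lcp shared
  1: (5,15) 1 'a'
  2: (15,0) 2 'ac'
  3: (0,8) 1 'a'
  4: (8,10) 2 'ad'
  5: (10,17) 0 ''
  6: (17,4) 1 'b'
  7: (4,7) 2 'ba'
  8: (7,6) 1 'b'
  9: (6,12) 2 'bb'
  10: (12,13) 1 'b'
  11: (13,14) 0 ''
  12: (14,16) 1 'c'
  13: (16,3) 2 'cb'
  14: (3,2) 1 'c'
  15: (2,1) 2 'cc'
  16: (1,9) 0 ''
  17: (9,11) 1 'd'

[0, 1, 2, 1, 2, 0, 1, 2, 1, 2, 1, 0, 1, 2, 1, 2, 0, 1]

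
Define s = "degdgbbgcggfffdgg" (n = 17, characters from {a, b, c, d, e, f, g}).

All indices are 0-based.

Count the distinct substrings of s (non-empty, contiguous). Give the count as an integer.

rank | idx | suffix
   0 |   5 | bbgcggfffdgg
   1 |   6 | bgcggfffdgg
   2 |   8 | cggfffdgg
   3 |   0 | degdgbbgcggfffdgg
   4 |   3 | dgbbgcggfffdgg
   5 |  14 | dgg
   6 |   1 | egdgbbgcggfffdgg
   7 |  13 | fdgg
   8 |  12 | ffdgg
   9 |  11 | fffdgg
  10 |  16 | g
  11 |   4 | gbbgcggfffdgg
  12 |   7 | gcggfffdgg
  13 |   2 | gdgbbgcggfffdgg
  14 |  10 | gfffdgg
  15 |  15 | gg
  16 |   9 | ggfffdgg

SA = [5, 6, 8, 0, 3, 14, 1, 13, 12, 11, 16, 4, 7, 2, 10, 15, 9]
i: (SA[i-1],SA[i]) lcp shared
  1: (5,6) 1 'b'
  2: (6,8) 0 ''
  3: (8,0) 0 ''
  4: (0,3) 1 'd'
  5: (3,14) 2 'dg'
  6: (14,1) 0 ''
  7: (1,13) 0 ''
  8: (13,12) 1 'f'
  9: (12,11) 2 'ff'
  10: (11,16) 0 ''
  11: (16,4) 1 'g'
  12: (4,7) 1 'g'
  13: (7,2) 1 'g'
  14: (2,10) 1 'g'
  15: (10,15) 1 'g'
  16: (15,9) 2 'gg'

n(n+1)/2 = 17·18/2 = 153
Σ LCP = 0 + 1 + 0 + 0 + 1 + 2 + 0 + 0 + 1 + 2 + 0 + 1 + 1 + 1 + 1 + 1 + 2 = 14
distinct = 153 − 14 = 139

139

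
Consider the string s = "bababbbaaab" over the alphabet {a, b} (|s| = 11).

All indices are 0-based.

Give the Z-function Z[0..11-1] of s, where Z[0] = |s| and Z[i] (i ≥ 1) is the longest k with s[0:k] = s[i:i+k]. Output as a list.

Z[0]=11
i=1: fresh scan; Z[1]=0
i=2: fresh scan; Z[2]=3 extend→box=[2,5)
i=3: min(r-i=2, Z[1]=0)=0; Z[3]=0
i=4: min(r-i=1, Z[2]=3)=1; Z[4]=1
i=5: fresh scan; Z[5]=1 extend→box=[5,6)
i=6: fresh scan; Z[6]=2 extend→box=[6,8)
i=7: min(r-i=1, Z[1]=0)=0; Z[7]=0
i=8: fresh scan; Z[8]=0
i=9: fresh scan; Z[9]=0
i=10: fresh scan; Z[10]=1 extend→box=[10,11)

[11, 0, 3, 0, 1, 1, 2, 0, 0, 0, 1]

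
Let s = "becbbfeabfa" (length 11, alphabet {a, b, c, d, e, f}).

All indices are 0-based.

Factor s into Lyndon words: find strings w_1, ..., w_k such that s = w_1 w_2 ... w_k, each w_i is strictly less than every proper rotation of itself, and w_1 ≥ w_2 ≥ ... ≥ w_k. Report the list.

emit factor 1: 'bec' (i=0, period=3)
emit factor 2: 'bbfe' (i=3, period=4)
emit factor 3: 'abf' (i=7, period=3)
emit factor 4: 'a' (i=10, period=1)

["bec", "bbfe", "abf", "a"]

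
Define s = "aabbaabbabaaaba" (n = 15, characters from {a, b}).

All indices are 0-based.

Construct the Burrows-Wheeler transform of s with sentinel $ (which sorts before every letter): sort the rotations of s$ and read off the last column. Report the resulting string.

abba$babaaaabbaa

rank  rotation          last
    0  $aabbaabbabaaaba  a
    1  a$aabbaabbabaaab  b
    2  aaaba$aabbaabbab  b
    3  aaba$aabbaabbaba  a
    4  aabbaabbabaaaba$  $
    5  aabbabaaaba$aabb  b
    6  aba$aabbaabbabaa  a
    7  abaaaba$aabbaabb  b
    8  abbaabbabaaaba$a  a
    9  abbabaaaba$aabba  a
   10  ba$aabbaabbabaaa  a
   11  baaaba$aabbaabba  a
   12  baabbabaaaba$aab  b
   13  babaaaba$aabbaab  b
   14  bbaabbabaaaba$aa  a
   15  bbabaaaba$aabbaa  a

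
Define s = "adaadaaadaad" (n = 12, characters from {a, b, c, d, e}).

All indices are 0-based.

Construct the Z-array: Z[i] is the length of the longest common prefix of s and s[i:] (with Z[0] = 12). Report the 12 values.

[12, 0, 1, 4, 0, 1, 1, 5, 0, 1, 2, 0]

Z[0]=12
i=1: fresh scan; Z[1]=0
i=2: fresh scan; Z[2]=1 extend→box=[2,3)
i=3: fresh scan; Z[3]=4 extend→box=[3,7)
i=4: min(r-i=3, Z[1]=0)=0; Z[4]=0
i=5: min(r-i=2, Z[2]=1)=1; Z[5]=1
i=6: min(r-i=1, Z[3]=4)=1; Z[6]=1
i=7: fresh scan; Z[7]=5 extend→box=[7,12)
i=8: min(r-i=4, Z[1]=0)=0; Z[8]=0
i=9: min(r-i=3, Z[2]=1)=1; Z[9]=1
i=10: min(r-i=2, Z[3]=4)=2; Z[10]=2
i=11: min(r-i=1, Z[4]=0)=0; Z[11]=0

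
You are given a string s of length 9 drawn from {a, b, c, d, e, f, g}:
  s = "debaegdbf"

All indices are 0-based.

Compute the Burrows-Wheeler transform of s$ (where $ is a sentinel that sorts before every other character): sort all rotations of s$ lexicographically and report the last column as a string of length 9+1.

fbedg$dabe

rank  rotation    last
    0  $debaegdbf  f
    1  aegdbf$deb  b
    2  baegdbf$de  e
    3  bf$debaegd  d
    4  dbf$debaeg  g
    5  debaegdbf$  $
    6  ebaegdbf$d  d
    7  egdbf$deba  a
    8  f$debaegdb  b
    9  gdbf$debae  e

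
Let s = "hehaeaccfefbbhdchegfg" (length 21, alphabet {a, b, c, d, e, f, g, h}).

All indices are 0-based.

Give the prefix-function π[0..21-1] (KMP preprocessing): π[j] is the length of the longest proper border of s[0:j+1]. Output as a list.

π[0] = 0
j=1 s[j]='e': π[1]=0 (border '')
j=2 s[j]='h': π[2]=1 (border 'h')
j=3 s[j]='a': k: 1→0; π[3]=0 (border '')
j=4 s[j]='e': π[4]=0 (border '')
j=5 s[j]='a': π[5]=0 (border '')
j=6 s[j]='c': π[6]=0 (border '')
j=7 s[j]='c': π[7]=0 (border '')
j=8 s[j]='f': π[8]=0 (border '')
j=9 s[j]='e': π[9]=0 (border '')
j=10 s[j]='f': π[10]=0 (border '')
j=11 s[j]='b': π[11]=0 (border '')
j=12 s[j]='b': π[12]=0 (border '')
j=13 s[j]='h': π[13]=1 (border 'h')
j=14 s[j]='d': k: 1→0; π[14]=0 (border '')
j=15 s[j]='c': π[15]=0 (border '')
j=16 s[j]='h': π[16]=1 (border 'h')
j=17 s[j]='e': π[17]=2 (border 'he')
j=18 s[j]='g': k: 2→0; π[18]=0 (border '')
j=19 s[j]='f': π[19]=0 (border '')
j=20 s[j]='g': π[20]=0 (border '')

[0, 0, 1, 0, 0, 0, 0, 0, 0, 0, 0, 0, 0, 1, 0, 0, 1, 2, 0, 0, 0]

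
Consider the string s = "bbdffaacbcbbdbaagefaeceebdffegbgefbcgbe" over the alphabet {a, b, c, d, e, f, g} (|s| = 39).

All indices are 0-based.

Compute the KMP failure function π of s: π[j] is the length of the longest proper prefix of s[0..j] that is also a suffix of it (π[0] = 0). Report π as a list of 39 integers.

[0, 1, 0, 0, 0, 0, 0, 0, 1, 0, 1, 2, 3, 1, 0, 0, 0, 0, 0, 0, 0, 0, 0, 0, 1, 0, 0, 0, 0, 0, 1, 0, 0, 0, 1, 0, 0, 1, 0]

π[0] = 0
j=1 s[j]='b': π[1]=1 (border 'b')
j=2 s[j]='d': k: 1→0; π[2]=0 (border '')
j=3 s[j]='f': π[3]=0 (border '')
j=4 s[j]='f': π[4]=0 (border '')
j=5 s[j]='a': π[5]=0 (border '')
j=6 s[j]='a': π[6]=0 (border '')
j=7 s[j]='c': π[7]=0 (border '')
j=8 s[j]='b': π[8]=1 (border 'b')
j=9 s[j]='c': k: 1→0; π[9]=0 (border '')
j=10 s[j]='b': π[10]=1 (border 'b')
j=11 s[j]='b': π[11]=2 (border 'bb')
j=12 s[j]='d': π[12]=3 (border 'bbd')
j=13 s[j]='b': k: 3→0; π[13]=1 (border 'b')
j=14 s[j]='a': k: 1→0; π[14]=0 (border '')
j=15 s[j]='a': π[15]=0 (border '')
j=16 s[j]='g': π[16]=0 (border '')
j=17 s[j]='e': π[17]=0 (border '')
j=18 s[j]='f': π[18]=0 (border '')
j=19 s[j]='a': π[19]=0 (border '')
j=20 s[j]='e': π[20]=0 (border '')
j=21 s[j]='c': π[21]=0 (border '')
j=22 s[j]='e': π[22]=0 (border '')
j=23 s[j]='e': π[23]=0 (border '')
j=24 s[j]='b': π[24]=1 (border 'b')
j=25 s[j]='d': k: 1→0; π[25]=0 (border '')
j=26 s[j]='f': π[26]=0 (border '')
j=27 s[j]='f': π[27]=0 (border '')
j=28 s[j]='e': π[28]=0 (border '')
j=29 s[j]='g': π[29]=0 (border '')
j=30 s[j]='b': π[30]=1 (border 'b')
j=31 s[j]='g': k: 1→0; π[31]=0 (border '')
j=32 s[j]='e': π[32]=0 (border '')
j=33 s[j]='f': π[33]=0 (border '')
j=34 s[j]='b': π[34]=1 (border 'b')
j=35 s[j]='c': k: 1→0; π[35]=0 (border '')
j=36 s[j]='g': π[36]=0 (border '')
j=37 s[j]='b': π[37]=1 (border 'b')
j=38 s[j]='e': k: 1→0; π[38]=0 (border '')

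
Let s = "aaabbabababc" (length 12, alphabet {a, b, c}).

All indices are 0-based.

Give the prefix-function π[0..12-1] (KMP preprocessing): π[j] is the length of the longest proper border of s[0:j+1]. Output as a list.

[0, 1, 2, 0, 0, 1, 0, 1, 0, 1, 0, 0]

π[0] = 0
j=1 s[j]='a': π[1]=1 (border 'a')
j=2 s[j]='a': π[2]=2 (border 'aa')
j=3 s[j]='b': k: 2→1→0; π[3]=0 (border '')
j=4 s[j]='b': π[4]=0 (border '')
j=5 s[j]='a': π[5]=1 (border 'a')
j=6 s[j]='b': k: 1→0; π[6]=0 (border '')
j=7 s[j]='a': π[7]=1 (border 'a')
j=8 s[j]='b': k: 1→0; π[8]=0 (border '')
j=9 s[j]='a': π[9]=1 (border 'a')
j=10 s[j]='b': k: 1→0; π[10]=0 (border '')
j=11 s[j]='c': π[11]=0 (border '')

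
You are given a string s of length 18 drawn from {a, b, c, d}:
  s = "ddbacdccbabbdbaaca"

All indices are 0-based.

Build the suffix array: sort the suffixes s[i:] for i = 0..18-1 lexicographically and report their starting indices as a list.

[17, 14, 9, 15, 3, 13, 8, 2, 10, 11, 16, 7, 6, 4, 12, 1, 5, 0]

rank | idx | suffix
   0 |  17 | a
   1 |  14 | aaca
   2 |   9 | abbdbaaca
   3 |  15 | aca
   4 |   3 | acdccbabbdbaaca
   5 |  13 | baaca
   6 |   8 | babbdbaaca
   7 |   2 | bacdccbabbdbaaca
   8 |  10 | bbdbaaca
   9 |  11 | bdbaaca
  10 |  16 | ca
  11 |   7 | cbabbdbaaca
  12 |   6 | ccbabbdbaaca
  13 |   4 | cdccbabbdbaaca
  14 |  12 | dbaaca
  15 |   1 | dbacdccbabbdbaaca
  16 |   5 | dccbabbdbaaca
  17 |   0 | ddbacdccbabbdbaaca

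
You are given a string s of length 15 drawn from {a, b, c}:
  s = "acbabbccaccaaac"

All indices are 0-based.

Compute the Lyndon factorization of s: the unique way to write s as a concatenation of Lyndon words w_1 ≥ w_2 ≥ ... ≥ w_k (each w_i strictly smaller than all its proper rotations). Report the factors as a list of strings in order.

emit factor 1: 'acb' (i=0, period=3)
emit factor 2: 'abbccacc' (i=3, period=8)
emit factor 3: 'aaac' (i=11, period=4)

["acb", "abbccacc", "aaac"]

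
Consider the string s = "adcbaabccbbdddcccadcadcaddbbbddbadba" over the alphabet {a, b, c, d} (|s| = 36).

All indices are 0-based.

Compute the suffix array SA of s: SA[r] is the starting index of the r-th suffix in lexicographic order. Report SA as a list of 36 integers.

[35, 4, 5, 32, 17, 20, 0, 23, 34, 3, 31, 26, 27, 9, 6, 28, 10, 16, 19, 22, 2, 8, 15, 7, 14, 33, 30, 25, 18, 21, 1, 13, 29, 24, 12, 11]

rank→(start, suffix):
  0 → (35, 'a')
  1 → (4, 'aabccbbdddcccadcadcaddbbbddbadba')
  2 → (5, 'abccbbdddcccadcadcaddbbbddbadba')
  3 → (32, 'adba')
  4 → (17, 'adcadcaddbbbddbadba')
  5 → (20, 'adcaddbbbddbadba')
  6 → (0, 'adcbaabccbbdddcccadcadcaddbbbddbadba')
  7 → (23, 'addbbbddbadba')
  8 → (34, 'ba')
  9 → (3, 'baabccbbdddcccadcadcaddbbbddbadba')
  10 → (31, 'badba')
  11 → (26, 'bbbddbadba')
  12 → (27, 'bbddbadba')
  13 → (9, 'bbdddcccadcadcaddbbbddbadba')
  14 → (6, 'bccbbdddcccadcadcaddbbbddbadba')
  15 → (28, 'bddbadba')
  16 → (10, 'bdddcccadcadcaddbbbddbadba')
  17 → (16, 'cadcadcaddbbbddbadba')
  18 → (19, 'cadcaddbbbddbadba')
  19 → (22, 'caddbbbddbadba')
  20 → (2, 'cbaabccbbdddcccadcadcaddbbbddbadba')
  21 → (8, 'cbbdddcccadcadcaddbbbddbadba')
  22 → (15, 'ccadcadcaddbbbddbadba')
  23 → (7, 'ccbbdddcccadcadcaddbbbddbadba')
  24 → (14, 'cccadcadcaddbbbddbadba')
  25 → (33, 'dba')
  26 → (30, 'dbadba')
  27 → (25, 'dbbbddbadba')
  28 → (18, 'dcadcaddbbbddbadba')
  29 → (21, 'dcaddbbbddbadba')
  30 → (1, 'dcbaabccbbdddcccadcadcaddbbbddbadba')
  31 → (13, 'dcccadcadcaddbbbddbadba')
  32 → (29, 'ddbadba')
  33 → (24, 'ddbbbddbadba')
  34 → (12, 'ddcccadcadcaddbbbddbadba')
  35 → (11, 'dddcccadcadcaddbbbddbadba')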